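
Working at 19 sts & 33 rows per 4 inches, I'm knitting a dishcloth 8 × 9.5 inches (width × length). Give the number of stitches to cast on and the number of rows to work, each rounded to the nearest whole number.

Cast on 38 stitches and work 78 rows.

Stitch gauge = 19/4 = 4.75 sts/in; 8 × 4.75 = 38.00 → 38 sts.
Row gauge = 33/4 = 8.25 rows/in; 9.5 × 8.25 = 78.38 → 78 rows.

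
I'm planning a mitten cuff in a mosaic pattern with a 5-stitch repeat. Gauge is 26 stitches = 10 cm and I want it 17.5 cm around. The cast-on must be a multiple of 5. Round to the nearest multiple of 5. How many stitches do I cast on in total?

26 / 10 = 2.6 sts per cm.
17.5 × 2.6 = 45.50 sts.
Nearest multiple of 5: 45.

CO 45 sts.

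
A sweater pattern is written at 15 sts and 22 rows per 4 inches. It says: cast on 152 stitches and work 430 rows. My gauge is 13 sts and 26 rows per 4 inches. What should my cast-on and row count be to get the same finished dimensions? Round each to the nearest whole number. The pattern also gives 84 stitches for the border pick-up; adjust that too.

Cast on 132 stitches; work 508 rows; border pick-up 73 stitches.

Stitches: 152 × 13/15 = 131.73 → 132.
Rows: 430 × 26/22 = 508.18 → 508.
border pick-up: 84 × 13/15 = 72.80 → 73.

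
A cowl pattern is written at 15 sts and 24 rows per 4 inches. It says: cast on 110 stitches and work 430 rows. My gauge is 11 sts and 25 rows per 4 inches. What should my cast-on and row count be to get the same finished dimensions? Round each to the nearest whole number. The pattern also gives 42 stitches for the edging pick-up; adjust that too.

Stitches: 110 × 11/15 = 80.67 → 81.
Rows: 430 × 25/24 = 447.92 → 448.
edging pick-up: 42 × 11/15 = 30.80 → 31.

Cast on 81 stitches; work 448 rows; edging pick-up 31 stitches.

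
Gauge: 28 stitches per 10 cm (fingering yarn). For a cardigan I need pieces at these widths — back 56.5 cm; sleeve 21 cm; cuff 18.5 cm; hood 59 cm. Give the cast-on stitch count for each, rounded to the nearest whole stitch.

back 158; sleeve 59; cuff 52; hood 165.

Rate = 28/10 = 2.8 sts per cm.
back: 56.5 × 2.8 = 158.20 → 158.
sleeve: 21 × 2.8 = 58.80 → 59.
cuff: 18.5 × 2.8 = 51.80 → 52.
hood: 59 × 2.8 = 165.20 → 165.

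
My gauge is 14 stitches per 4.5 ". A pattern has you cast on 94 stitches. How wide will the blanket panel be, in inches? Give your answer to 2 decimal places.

14 stitches / 4.5 inch = 3.111 stitches per inch.
94 / 3.111 = 30.214 inches.

30.21 inches.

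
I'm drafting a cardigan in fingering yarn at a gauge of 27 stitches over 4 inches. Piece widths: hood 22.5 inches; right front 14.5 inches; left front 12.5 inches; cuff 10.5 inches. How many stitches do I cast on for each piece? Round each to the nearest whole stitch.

hood 152; right front 98; left front 84; cuff 71.

Rate = 27/4 = 6.75 sts per in.
hood: 22.5 × 6.75 = 151.88 → 152.
right front: 14.5 × 6.75 = 97.88 → 98.
left front: 12.5 × 6.75 = 84.38 → 84.
cuff: 10.5 × 6.75 = 70.88 → 71.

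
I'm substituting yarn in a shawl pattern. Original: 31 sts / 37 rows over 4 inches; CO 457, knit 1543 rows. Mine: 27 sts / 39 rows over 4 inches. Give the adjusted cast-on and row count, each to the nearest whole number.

Stitches: 457 × 27/31 = 398.03 → 398.
Rows: 1543 × 39/37 = 1626.41 → 1626.

Cast on 398 stitches; work 1626 rows.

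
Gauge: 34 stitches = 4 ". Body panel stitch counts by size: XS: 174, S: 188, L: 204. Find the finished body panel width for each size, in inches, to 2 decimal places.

XS 20.47 inches; S 22.12 inches; L 24.00 inches.

34/4 = 8.5 sts per in.
XS: 174 / 8.5 = 20.471 → 20.47 in.
S: 188 / 8.5 = 22.118 → 22.12 in.
L: 204 / 8.5 = 24.000 → 24.00 in.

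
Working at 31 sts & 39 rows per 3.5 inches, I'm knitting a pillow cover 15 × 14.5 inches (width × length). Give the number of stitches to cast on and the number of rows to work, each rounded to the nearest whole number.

Cast on 133 stitches and work 162 rows.

Stitch gauge = 31/3.5 = 8.857 sts/in; 15 × 8.857 = 132.86 → 133 sts.
Row gauge = 39/3.5 = 11.143 rows/in; 14.5 × 11.143 = 161.57 → 162 rows.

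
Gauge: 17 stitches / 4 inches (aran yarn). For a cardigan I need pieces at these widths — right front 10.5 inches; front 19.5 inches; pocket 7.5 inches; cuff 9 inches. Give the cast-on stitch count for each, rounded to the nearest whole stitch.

Rate = 17/4 = 4.25 sts per in.
right front: 10.5 × 4.25 = 44.62 → 45.
front: 19.5 × 4.25 = 82.88 → 83.
pocket: 7.5 × 4.25 = 31.88 → 32.
cuff: 9 × 4.25 = 38.25 → 38.

right front 45; front 83; pocket 32; cuff 38.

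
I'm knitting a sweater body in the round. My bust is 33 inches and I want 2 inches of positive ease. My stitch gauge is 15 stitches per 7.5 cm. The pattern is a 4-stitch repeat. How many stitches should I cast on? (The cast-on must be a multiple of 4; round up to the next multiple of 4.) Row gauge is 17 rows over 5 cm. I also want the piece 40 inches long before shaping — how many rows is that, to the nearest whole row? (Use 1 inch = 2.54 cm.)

Finished = 33 + 2 = 35 inches.
35 inches × 2.54 = 88.90 cm.
15/7.5 = 2 sts per cm; 88.90 × 2 = 177.80 sts.
Next multiple of 4 → 180.
40 inches = 101.60 cm; × 3.4 = 345.44 → 345 rows.

Cast on 180 stitches; work 345 rows.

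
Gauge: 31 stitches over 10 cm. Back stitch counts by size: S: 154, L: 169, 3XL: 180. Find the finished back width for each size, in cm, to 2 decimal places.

31/10 = 3.1 sts per cm.
S: 154 / 3.1 = 49.677 → 49.68 cm.
L: 169 / 3.1 = 54.516 → 54.52 cm.
3XL: 180 / 3.1 = 58.065 → 58.06 cm.

S 49.68 cm; L 54.52 cm; 3XL 58.06 cm.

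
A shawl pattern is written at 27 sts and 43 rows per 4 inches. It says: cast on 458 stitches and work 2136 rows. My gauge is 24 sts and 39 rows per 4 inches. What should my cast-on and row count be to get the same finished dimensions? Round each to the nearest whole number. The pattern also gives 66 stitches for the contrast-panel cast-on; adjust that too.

Cast on 407 stitches; work 1937 rows; contrast-panel cast-on 59 stitches.

Stitches: 458 × 24/27 = 407.11 → 407.
Rows: 2136 × 39/43 = 1937.30 → 1937.
contrast-panel cast-on: 66 × 24/27 = 58.67 → 59.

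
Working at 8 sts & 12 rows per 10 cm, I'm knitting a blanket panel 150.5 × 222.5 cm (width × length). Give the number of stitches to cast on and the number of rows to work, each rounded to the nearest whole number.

Stitch gauge = 8/10 = 0.8 sts/cm; 150.5 × 0.8 = 120.40 → 120 sts.
Row gauge = 12/10 = 1.2 rows/cm; 222.5 × 1.2 = 267.00 → 267 rows.

Cast on 120 stitches and work 267 rows.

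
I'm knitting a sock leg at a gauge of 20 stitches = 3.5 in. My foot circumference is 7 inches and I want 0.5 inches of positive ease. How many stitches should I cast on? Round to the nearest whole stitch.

CO 43 sts.

Finished = 7 + 0.5 = 7.5 in.
20 / 3.5 = 5.714 sts per inch.
7.50 × 5.714 = 42.86 sts.
→ 43 sts.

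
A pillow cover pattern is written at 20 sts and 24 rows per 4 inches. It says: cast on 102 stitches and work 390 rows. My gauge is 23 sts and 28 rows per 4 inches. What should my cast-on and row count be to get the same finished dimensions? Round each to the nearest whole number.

Stitches: 102 × 23/20 = 117.30 → 117.
Rows: 390 × 28/24 = 455.00 → 455.

Cast on 117 stitches; work 455 rows.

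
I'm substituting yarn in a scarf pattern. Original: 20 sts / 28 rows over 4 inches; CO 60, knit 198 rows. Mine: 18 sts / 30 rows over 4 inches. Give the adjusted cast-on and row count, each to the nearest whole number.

Stitches: 60 × 18/20 = 54.00 → 54.
Rows: 198 × 30/28 = 212.14 → 212.

Cast on 54 stitches; work 212 rows.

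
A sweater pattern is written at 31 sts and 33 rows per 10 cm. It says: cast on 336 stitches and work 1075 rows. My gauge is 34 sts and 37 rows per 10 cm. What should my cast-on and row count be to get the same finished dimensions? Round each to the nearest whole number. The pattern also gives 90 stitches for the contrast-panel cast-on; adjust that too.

Stitches: 336 × 34/31 = 368.52 → 369.
Rows: 1075 × 37/33 = 1205.30 → 1205.
contrast-panel cast-on: 90 × 34/31 = 98.71 → 99.

Cast on 369 stitches; work 1205 rows; contrast-panel cast-on 99 stitches.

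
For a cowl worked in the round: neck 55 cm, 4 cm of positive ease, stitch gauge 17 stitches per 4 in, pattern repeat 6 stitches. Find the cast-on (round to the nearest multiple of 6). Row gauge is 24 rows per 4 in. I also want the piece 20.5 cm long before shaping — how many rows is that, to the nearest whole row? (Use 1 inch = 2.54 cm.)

Finished = 55 + 4 = 59 cm.
59 cm × 1/2.54 = 23.23 inches.
17/4 = 4.25 sts per in; 23.23 × 4.25 = 98.72 sts.
Nearest multiple of 6 → 96.
20.5 cm = 8.07 inches; × 6 = 48.43 → 48 rows.

Cast on 96 stitches; work 48 rows.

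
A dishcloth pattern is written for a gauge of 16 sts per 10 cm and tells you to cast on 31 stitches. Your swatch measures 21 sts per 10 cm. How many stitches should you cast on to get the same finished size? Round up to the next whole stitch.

Scale factor = 21 / 16 = 1.312.
31 × 21 / 16 = 40.69 sts.
→ 41 sts.

41 stitches.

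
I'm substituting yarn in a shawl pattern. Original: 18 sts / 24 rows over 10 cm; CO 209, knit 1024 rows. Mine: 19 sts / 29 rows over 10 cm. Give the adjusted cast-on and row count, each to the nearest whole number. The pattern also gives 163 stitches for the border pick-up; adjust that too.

Stitches: 209 × 19/18 = 220.61 → 221.
Rows: 1024 × 29/24 = 1237.33 → 1237.
border pick-up: 163 × 19/18 = 172.06 → 172.

Cast on 221 stitches; work 1237 rows; border pick-up 172 stitches.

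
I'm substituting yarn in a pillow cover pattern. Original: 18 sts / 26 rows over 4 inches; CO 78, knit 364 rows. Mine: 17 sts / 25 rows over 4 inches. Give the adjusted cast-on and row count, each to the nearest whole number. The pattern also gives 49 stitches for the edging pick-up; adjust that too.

Stitches: 78 × 17/18 = 73.67 → 74.
Rows: 364 × 25/26 = 350.00 → 350.
edging pick-up: 49 × 17/18 = 46.28 → 46.

Cast on 74 stitches; work 350 rows; edging pick-up 46 stitches.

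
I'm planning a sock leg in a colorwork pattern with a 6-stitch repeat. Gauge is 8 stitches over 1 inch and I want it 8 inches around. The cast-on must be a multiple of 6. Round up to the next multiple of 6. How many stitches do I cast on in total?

Cast on 66 stitches.

8 / 1 = 8 sts per inch.
8 × 8 = 64.00 sts.
Next multiple of 6: 66.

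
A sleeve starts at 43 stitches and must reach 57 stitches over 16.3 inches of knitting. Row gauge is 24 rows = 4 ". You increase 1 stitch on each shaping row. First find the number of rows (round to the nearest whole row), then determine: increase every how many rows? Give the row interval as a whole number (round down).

Increase every 7th row.

Rows = 16.3 × 6 = 97.8 → 98 rows.
Stitches to add: 14 → 14 shaping rows (at 1 st each).
98 / 14 = 7.00 → every 7 rows.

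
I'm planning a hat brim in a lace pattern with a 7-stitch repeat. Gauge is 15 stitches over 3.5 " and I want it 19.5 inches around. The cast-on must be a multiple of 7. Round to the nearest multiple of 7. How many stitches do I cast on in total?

15 / 3.5 = 4.286 sts per inch.
19.5 × 4.286 = 83.57 sts.
Nearest multiple of 7: 84.

CO 84 sts.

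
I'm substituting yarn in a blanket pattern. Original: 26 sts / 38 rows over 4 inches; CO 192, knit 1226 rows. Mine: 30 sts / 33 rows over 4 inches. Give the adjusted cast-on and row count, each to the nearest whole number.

Stitches: 192 × 30/26 = 221.54 → 222.
Rows: 1226 × 33/38 = 1064.68 → 1065.

Cast on 222 stitches; work 1065 rows.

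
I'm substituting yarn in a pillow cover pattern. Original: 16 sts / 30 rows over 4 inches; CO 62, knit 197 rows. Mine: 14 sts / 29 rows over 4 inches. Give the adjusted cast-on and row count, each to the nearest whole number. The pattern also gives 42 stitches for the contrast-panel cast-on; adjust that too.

Cast on 54 stitches; work 190 rows; contrast-panel cast-on 37 stitches.

Stitches: 62 × 14/16 = 54.25 → 54.
Rows: 197 × 29/30 = 190.43 → 190.
contrast-panel cast-on: 42 × 14/16 = 36.75 → 37.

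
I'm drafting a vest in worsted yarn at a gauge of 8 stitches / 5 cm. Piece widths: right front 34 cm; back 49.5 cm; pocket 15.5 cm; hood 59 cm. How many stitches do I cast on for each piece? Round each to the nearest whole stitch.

right front 54; back 79; pocket 25; hood 94.

Rate = 8/5 = 1.6 sts per cm.
right front: 34 × 1.6 = 54.40 → 54.
back: 49.5 × 1.6 = 79.20 → 79.
pocket: 15.5 × 1.6 = 24.80 → 25.
hood: 59 × 1.6 = 94.40 → 94.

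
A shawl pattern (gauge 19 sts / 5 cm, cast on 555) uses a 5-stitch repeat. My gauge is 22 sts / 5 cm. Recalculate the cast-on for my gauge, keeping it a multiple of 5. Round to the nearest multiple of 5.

555 × 22 / 19 = 642.63.
Nearest multiple of 5: 645.

CO 645 sts.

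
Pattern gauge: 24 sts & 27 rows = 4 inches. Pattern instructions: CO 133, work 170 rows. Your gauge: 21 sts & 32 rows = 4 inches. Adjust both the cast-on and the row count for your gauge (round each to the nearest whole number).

Cast on 116 stitches; work 201 rows.

Stitches: 133 × 21/24 = 116.38 → 116.
Rows: 170 × 32/27 = 201.48 → 201.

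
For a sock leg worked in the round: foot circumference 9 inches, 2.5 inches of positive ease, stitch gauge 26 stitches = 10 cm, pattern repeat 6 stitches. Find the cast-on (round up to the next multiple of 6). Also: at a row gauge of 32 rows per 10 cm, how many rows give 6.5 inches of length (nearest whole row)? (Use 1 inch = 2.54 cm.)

Cast on 78 stitches; work 53 rows.

Finished = 9 + 2.5 = 11.5 inches.
11.5 inches × 2.54 = 29.21 cm.
26/10 = 2.6 sts per cm; 29.21 × 2.6 = 75.95 sts.
Next multiple of 6 → 78.
6.5 inches = 16.51 cm; × 3.2 = 52.83 → 53 rows.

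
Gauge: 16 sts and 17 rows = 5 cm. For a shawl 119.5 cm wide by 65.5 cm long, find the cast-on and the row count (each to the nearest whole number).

Stitch gauge = 16/5 = 3.2 sts/cm; 119.5 × 3.2 = 382.40 → 382 sts.
Row gauge = 17/5 = 3.4 rows/cm; 65.5 × 3.4 = 222.70 → 223 rows.

Cast on 382 stitches and work 223 rows.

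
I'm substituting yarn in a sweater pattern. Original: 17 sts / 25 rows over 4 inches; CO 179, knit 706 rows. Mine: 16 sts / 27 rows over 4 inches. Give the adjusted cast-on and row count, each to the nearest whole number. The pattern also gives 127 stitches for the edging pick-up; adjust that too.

Stitches: 179 × 16/17 = 168.47 → 168.
Rows: 706 × 27/25 = 762.48 → 762.
edging pick-up: 127 × 16/17 = 119.53 → 120.

Cast on 168 stitches; work 762 rows; edging pick-up 120 stitches.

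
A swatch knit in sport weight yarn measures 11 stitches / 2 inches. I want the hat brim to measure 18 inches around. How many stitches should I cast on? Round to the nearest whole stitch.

Cast on 99 stitches.

11 stitches / 2 in = 5.5 stitches per inch.
18 × 5.5 = 99.00 stitches.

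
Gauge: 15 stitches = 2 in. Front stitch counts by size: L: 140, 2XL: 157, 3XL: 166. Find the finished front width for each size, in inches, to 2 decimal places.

15/2 = 7.5 sts per in.
L: 140 / 7.5 = 18.667 → 18.67 in.
2XL: 157 / 7.5 = 20.933 → 20.93 in.
3XL: 166 / 7.5 = 22.133 → 22.13 in.

L 18.67 inches; 2XL 20.93 inches; 3XL 22.13 inches.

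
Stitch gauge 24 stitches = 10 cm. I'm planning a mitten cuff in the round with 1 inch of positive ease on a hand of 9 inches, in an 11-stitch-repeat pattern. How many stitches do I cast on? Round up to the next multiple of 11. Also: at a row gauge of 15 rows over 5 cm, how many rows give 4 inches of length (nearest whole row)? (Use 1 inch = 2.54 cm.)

Cast on 66 stitches; work 30 rows.

Finished = 9 + 1 = 10 inches.
10 inches × 2.54 = 25.40 cm.
24/10 = 2.4 sts per cm; 25.40 × 2.4 = 60.96 sts.
Next multiple of 11 → 66.
4 inches = 10.16 cm; × 3 = 30.48 → 30 rows.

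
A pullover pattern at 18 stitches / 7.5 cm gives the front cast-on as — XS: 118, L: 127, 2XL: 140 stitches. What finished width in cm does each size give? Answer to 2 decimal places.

18/7.5 = 2.4 sts per cm.
XS: 118 / 2.4 = 49.167 → 49.17 cm.
L: 127 / 2.4 = 52.917 → 52.92 cm.
2XL: 140 / 2.4 = 58.333 → 58.33 cm.

XS 49.17 cm; L 52.92 cm; 2XL 58.33 cm.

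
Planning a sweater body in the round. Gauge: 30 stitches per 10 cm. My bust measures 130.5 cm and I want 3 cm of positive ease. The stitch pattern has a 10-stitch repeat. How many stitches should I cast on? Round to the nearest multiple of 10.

CO 400 sts.

Finished = 130.5 + 3 = 133.5 cm.
30 / 10 = 3 sts/cm.
133.5 × 3 = 400.50 sts.
Nearest multiple of 10: 400.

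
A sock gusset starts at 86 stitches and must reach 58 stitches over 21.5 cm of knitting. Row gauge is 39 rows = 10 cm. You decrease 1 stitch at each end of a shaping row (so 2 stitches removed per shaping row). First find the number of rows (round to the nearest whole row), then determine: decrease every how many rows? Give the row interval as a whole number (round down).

Rows = 21.5 × 3.9 = 83.8 → 84 rows.
Stitches to remove: 28 → 14 shaping rows (at 2 st each).
84 / 14 = 6.00 → every 6 rows.

Decrease every 6th row.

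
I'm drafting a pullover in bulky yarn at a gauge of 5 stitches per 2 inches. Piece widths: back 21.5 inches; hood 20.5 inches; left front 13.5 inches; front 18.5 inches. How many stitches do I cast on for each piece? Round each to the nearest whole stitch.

back 54; hood 51; left front 34; front 46.

Rate = 5/2 = 2.5 sts per in.
back: 21.5 × 2.5 = 53.75 → 54.
hood: 20.5 × 2.5 = 51.25 → 51.
left front: 13.5 × 2.5 = 33.75 → 34.
front: 18.5 × 2.5 = 46.25 → 46.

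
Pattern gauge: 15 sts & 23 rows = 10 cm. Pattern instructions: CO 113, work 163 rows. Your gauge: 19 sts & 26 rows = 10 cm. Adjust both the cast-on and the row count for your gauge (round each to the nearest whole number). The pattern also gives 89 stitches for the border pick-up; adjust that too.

Stitches: 113 × 19/15 = 143.13 → 143.
Rows: 163 × 26/23 = 184.26 → 184.
border pick-up: 89 × 19/15 = 112.73 → 113.

Cast on 143 stitches; work 184 rows; border pick-up 113 stitches.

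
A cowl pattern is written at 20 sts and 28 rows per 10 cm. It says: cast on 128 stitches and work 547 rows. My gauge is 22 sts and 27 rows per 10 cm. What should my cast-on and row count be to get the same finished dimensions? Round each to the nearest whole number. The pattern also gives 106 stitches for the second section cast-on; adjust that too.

Stitches: 128 × 22/20 = 140.80 → 141.
Rows: 547 × 27/28 = 527.46 → 527.
second section cast-on: 106 × 22/20 = 116.60 → 117.

Cast on 141 stitches; work 527 rows; second section cast-on 117 stitches.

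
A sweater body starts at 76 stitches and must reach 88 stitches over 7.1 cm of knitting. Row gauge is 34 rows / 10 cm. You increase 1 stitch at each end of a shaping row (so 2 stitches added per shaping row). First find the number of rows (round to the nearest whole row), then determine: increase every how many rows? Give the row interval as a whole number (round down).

Increase every 4th row.

Rows = 7.1 × 3.4 = 24.1 → 24 rows.
Stitches to add: 12 → 6 shaping rows (at 2 st each).
24 / 6 = 4.00 → every 4 rows.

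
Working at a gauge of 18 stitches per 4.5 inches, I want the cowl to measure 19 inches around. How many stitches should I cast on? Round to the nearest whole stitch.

Cast on 76 stitches.

18 stitches / 4.5 in = 4 stitches per inch.
19 × 4 = 76.00 stitches.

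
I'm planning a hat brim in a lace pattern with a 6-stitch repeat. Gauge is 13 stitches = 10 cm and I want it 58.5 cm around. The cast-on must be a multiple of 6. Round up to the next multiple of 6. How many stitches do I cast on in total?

78 stitches.

13 / 10 = 1.3 sts per cm.
58.5 × 1.3 = 76.05 sts.
Next multiple of 6: 78.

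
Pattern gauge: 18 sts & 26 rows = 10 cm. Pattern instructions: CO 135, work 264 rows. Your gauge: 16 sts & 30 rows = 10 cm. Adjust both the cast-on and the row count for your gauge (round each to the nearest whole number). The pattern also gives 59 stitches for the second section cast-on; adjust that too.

Stitches: 135 × 16/18 = 120.00 → 120.
Rows: 264 × 30/26 = 304.62 → 305.
second section cast-on: 59 × 16/18 = 52.44 → 52.

Cast on 120 stitches; work 305 rows; second section cast-on 52 stitches.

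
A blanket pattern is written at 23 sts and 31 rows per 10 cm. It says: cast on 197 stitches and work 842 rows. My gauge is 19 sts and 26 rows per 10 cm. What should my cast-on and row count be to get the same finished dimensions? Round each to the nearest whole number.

Cast on 163 stitches; work 706 rows.

Stitches: 197 × 19/23 = 162.74 → 163.
Rows: 842 × 26/31 = 706.19 → 706.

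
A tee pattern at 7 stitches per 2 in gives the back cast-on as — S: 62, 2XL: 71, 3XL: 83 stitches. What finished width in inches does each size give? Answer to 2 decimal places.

7/2 = 3.5 sts per in.
S: 62 / 3.5 = 17.714 → 17.71 in.
2XL: 71 / 3.5 = 20.286 → 20.29 in.
3XL: 83 / 3.5 = 23.714 → 23.71 in.

S 17.71 inches; 2XL 20.29 inches; 3XL 23.71 inches.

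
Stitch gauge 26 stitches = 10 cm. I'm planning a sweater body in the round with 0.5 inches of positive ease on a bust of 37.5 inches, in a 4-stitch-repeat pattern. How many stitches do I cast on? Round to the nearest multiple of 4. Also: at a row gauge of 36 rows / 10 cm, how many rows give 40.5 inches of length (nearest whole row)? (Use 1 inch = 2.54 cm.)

Finished = 37.5 + 0.5 = 38 inches.
38 inches × 2.54 = 96.52 cm.
26/10 = 2.6 sts per cm; 96.52 × 2.6 = 250.95 sts.
Nearest multiple of 4 → 252.
40.5 inches = 102.87 cm; × 3.6 = 370.33 → 370 rows.

Cast on 252 stitches; work 370 rows.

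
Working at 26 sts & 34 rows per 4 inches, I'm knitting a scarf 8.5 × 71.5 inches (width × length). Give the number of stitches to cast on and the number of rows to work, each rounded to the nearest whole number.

Stitch gauge = 26/4 = 6.5 sts/in; 8.5 × 6.5 = 55.25 → 55 sts.
Row gauge = 34/4 = 8.5 rows/in; 71.5 × 8.5 = 607.75 → 608 rows.

Cast on 55 stitches and work 608 rows.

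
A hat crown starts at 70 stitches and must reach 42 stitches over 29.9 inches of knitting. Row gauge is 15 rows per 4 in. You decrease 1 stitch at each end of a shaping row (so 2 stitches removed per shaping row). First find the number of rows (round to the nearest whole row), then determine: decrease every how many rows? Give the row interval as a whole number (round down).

Rows = 29.9 × 3.75 = 112.1 → 112 rows.
Stitches to remove: 28 → 14 shaping rows (at 2 st each).
112 / 14 = 8.00 → every 8 rows.

Decrease every 8th row.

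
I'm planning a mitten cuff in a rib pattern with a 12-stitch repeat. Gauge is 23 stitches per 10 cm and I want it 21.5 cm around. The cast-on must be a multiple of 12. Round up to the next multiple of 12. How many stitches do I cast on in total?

23 / 10 = 2.3 sts per cm.
21.5 × 2.3 = 49.45 sts.
Next multiple of 12: 60.

Cast on 60 stitches.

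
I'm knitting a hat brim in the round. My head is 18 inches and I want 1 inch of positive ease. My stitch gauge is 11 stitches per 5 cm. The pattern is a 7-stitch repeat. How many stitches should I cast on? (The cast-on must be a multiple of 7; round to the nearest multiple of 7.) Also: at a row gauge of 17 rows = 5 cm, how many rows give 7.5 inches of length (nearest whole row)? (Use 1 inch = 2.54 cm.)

Finished = 18 + 1 = 19 inches.
19 inches × 2.54 = 48.26 cm.
11/5 = 2.2 sts per cm; 48.26 × 2.2 = 106.17 sts.
Nearest multiple of 7 → 105.
7.5 inches = 19.05 cm; × 3.4 = 64.77 → 65 rows.

Cast on 105 stitches; work 65 rows.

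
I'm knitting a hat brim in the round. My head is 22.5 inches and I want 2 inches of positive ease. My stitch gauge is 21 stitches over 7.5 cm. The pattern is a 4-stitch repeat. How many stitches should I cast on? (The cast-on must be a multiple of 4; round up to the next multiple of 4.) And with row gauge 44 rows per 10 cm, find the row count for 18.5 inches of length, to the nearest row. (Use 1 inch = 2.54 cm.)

Finished = 22.5 + 2 = 24.5 inches.
24.5 inches × 2.54 = 62.23 cm.
21/7.5 = 2.8 sts per cm; 62.23 × 2.8 = 174.24 sts.
Next multiple of 4 → 176.
18.5 inches = 46.99 cm; × 4.4 = 206.76 → 207 rows.

Cast on 176 stitches; work 207 rows.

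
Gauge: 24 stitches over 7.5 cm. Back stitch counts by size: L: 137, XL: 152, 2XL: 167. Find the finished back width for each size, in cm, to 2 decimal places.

L 42.81 cm; XL 47.50 cm; 2XL 52.19 cm.

24/7.5 = 3.2 sts per cm.
L: 137 / 3.2 = 42.812 → 42.81 cm.
XL: 152 / 3.2 = 47.500 → 47.50 cm.
2XL: 167 / 3.2 = 52.188 → 52.19 cm.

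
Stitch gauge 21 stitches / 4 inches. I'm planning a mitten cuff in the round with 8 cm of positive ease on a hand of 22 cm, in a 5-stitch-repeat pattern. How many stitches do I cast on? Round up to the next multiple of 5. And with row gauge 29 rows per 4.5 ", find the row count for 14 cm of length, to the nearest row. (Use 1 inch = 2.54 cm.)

Finished = 22 + 8 = 30 cm.
30 cm × 1/2.54 = 11.81 inches.
21/4 = 5.25 sts per in; 11.81 × 5.25 = 62.01 sts.
Next multiple of 5 → 65.
14 cm = 5.51 inches; × 6.444 = 35.52 → 36 rows.

Cast on 65 stitches; work 36 rows.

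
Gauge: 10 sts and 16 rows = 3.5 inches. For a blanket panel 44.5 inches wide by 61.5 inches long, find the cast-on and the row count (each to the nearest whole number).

Cast on 127 stitches and work 281 rows.

Stitch gauge = 10/3.5 = 2.857 sts/in; 44.5 × 2.857 = 127.14 → 127 sts.
Row gauge = 16/3.5 = 4.571 rows/in; 61.5 × 4.571 = 281.14 → 281 rows.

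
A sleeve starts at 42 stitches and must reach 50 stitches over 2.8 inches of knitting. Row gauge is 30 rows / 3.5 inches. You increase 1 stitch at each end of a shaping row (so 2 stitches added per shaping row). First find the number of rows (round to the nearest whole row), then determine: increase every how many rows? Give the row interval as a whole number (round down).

Increase every 6th row.

Rows = 2.8 × 8.571 = 24.0 → 24 rows.
Stitches to add: 8 → 4 shaping rows (at 2 st each).
24 / 4 = 6.00 → every 6 rows.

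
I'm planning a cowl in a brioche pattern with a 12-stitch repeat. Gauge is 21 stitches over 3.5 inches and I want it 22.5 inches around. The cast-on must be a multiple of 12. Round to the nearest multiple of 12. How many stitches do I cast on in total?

132 stitches.

21 / 3.5 = 6 sts per inch.
22.5 × 6 = 135.00 sts.
Nearest multiple of 12: 132.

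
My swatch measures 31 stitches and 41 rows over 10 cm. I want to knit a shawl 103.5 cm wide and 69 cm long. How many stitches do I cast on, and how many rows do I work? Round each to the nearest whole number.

Cast on 321 stitches and work 283 rows.

Stitch gauge = 31/10 = 3.1 sts/cm; 103.5 × 3.1 = 320.85 → 321 sts.
Row gauge = 41/10 = 4.1 rows/cm; 69 × 4.1 = 282.90 → 283 rows.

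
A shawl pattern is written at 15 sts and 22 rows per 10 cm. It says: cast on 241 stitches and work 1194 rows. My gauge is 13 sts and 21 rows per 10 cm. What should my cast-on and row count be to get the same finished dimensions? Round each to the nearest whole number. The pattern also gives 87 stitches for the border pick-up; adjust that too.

Cast on 209 stitches; work 1140 rows; border pick-up 75 stitches.

Stitches: 241 × 13/15 = 208.87 → 209.
Rows: 1194 × 21/22 = 1139.73 → 1140.
border pick-up: 87 × 13/15 = 75.40 → 75.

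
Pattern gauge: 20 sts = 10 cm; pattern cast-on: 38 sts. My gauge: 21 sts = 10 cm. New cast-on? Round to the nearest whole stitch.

40 stitches.

Scale factor = 21 / 20 = 1.050.
38 × 21 / 20 = 39.90 sts.
→ 40 sts.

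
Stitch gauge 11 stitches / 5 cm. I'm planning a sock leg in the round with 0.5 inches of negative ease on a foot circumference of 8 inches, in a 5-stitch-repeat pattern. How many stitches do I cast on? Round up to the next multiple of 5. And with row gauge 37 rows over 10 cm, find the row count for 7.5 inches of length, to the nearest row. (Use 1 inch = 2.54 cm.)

Cast on 45 stitches; work 70 rows.

Finished = 8 − 0.5 = 7.5 inches.
7.5 inches × 2.54 = 19.05 cm.
11/5 = 2.2 sts per cm; 19.05 × 2.2 = 41.91 sts.
Next multiple of 5 → 45.
7.5 inches = 19.05 cm; × 3.7 = 70.48 → 70 rows.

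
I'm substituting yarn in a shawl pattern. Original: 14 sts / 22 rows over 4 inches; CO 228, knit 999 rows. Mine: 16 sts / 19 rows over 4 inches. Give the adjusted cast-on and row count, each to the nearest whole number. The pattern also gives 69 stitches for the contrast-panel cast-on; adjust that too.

Cast on 261 stitches; work 863 rows; contrast-panel cast-on 79 stitches.

Stitches: 228 × 16/14 = 260.57 → 261.
Rows: 999 × 19/22 = 862.77 → 863.
contrast-panel cast-on: 69 × 16/14 = 78.86 → 79.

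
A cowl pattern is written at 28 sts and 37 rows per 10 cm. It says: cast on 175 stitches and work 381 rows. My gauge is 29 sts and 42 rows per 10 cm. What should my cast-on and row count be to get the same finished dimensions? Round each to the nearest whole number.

Stitches: 175 × 29/28 = 181.25 → 181.
Rows: 381 × 42/37 = 432.49 → 432.

Cast on 181 stitches; work 432 rows.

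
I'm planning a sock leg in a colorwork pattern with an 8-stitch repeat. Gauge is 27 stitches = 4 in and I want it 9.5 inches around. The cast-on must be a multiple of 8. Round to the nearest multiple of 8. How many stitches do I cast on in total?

CO 64 sts.

27 / 4 = 6.75 sts per inch.
9.5 × 6.75 = 64.12 sts.
Nearest multiple of 8: 64.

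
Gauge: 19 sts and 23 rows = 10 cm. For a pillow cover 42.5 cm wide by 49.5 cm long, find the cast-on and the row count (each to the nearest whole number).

Stitch gauge = 19/10 = 1.9 sts/cm; 42.5 × 1.9 = 80.75 → 81 sts.
Row gauge = 23/10 = 2.3 rows/cm; 49.5 × 2.3 = 113.85 → 114 rows.

Cast on 81 stitches and work 114 rows.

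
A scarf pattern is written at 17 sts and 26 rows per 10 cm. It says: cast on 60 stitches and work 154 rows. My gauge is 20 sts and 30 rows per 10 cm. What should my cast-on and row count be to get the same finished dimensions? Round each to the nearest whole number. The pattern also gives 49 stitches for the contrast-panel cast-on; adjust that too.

Stitches: 60 × 20/17 = 70.59 → 71.
Rows: 154 × 30/26 = 177.69 → 178.
contrast-panel cast-on: 49 × 20/17 = 57.65 → 58.

Cast on 71 stitches; work 178 rows; contrast-panel cast-on 58 stitches.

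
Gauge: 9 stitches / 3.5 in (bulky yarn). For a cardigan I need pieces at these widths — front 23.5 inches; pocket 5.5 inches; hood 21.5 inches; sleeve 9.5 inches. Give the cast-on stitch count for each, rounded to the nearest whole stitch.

Rate = 9/3.5 = 2.571 sts per in.
front: 23.5 × 2.571 = 60.43 → 60.
pocket: 5.5 × 2.571 = 14.14 → 14.
hood: 21.5 × 2.571 = 55.29 → 55.
sleeve: 9.5 × 2.571 = 24.43 → 24.

front 60; pocket 14; hood 55; sleeve 24.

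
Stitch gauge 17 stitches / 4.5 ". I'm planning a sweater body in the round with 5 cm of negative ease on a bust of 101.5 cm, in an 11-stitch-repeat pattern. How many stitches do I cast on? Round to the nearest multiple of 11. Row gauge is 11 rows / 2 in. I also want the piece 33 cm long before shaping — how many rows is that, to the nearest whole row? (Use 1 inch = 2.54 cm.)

Finished = 101.5 − 5 = 96.5 cm.
96.5 cm × 1/2.54 = 37.99 inches.
17/4.5 = 3.778 sts per in; 37.99 × 3.778 = 143.53 sts.
Nearest multiple of 11 → 143.
33 cm = 12.99 inches; × 5.5 = 71.46 → 71 rows.

Cast on 143 stitches; work 71 rows.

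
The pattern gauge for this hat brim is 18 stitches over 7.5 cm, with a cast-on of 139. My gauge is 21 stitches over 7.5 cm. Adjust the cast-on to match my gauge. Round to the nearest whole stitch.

162 stitches.

Scale factor = 21 / 18 = 1.167.
139 × 21 / 18 = 162.17 sts.
→ 162 sts.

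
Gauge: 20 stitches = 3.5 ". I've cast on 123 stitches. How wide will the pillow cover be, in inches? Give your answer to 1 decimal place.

21.5 inches.

20 stitches / 3.5 inch = 5.714 stitches per inch.
123 / 5.714 = 21.52 inches.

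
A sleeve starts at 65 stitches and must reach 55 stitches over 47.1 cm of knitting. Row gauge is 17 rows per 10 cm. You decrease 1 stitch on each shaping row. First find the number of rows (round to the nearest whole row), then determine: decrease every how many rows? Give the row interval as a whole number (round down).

Decrease every 8th row.

Rows = 47.1 × 1.7 = 80.1 → 80 rows.
Stitches to remove: 10 → 10 shaping rows (at 1 st each).
80 / 10 = 8.00 → every 8 rows.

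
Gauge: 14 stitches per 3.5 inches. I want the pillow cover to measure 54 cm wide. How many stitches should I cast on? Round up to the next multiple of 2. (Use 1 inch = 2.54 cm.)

86 stitches.

54 cm = 21.26 in.
14 stitches / 3.5 in = 4 stitches per inch.
21.26 × 4 = 85.04 stitches.
Round up multiple of 2 → 86.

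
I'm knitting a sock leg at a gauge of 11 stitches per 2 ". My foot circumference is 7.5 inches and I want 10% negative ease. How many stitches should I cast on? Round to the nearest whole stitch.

Finished = 7.5 × 0.90 = 6.75 in.
11 / 2 = 5.5 sts per inch.
6.75 × 5.5 = 37.12 sts.
→ 37 sts.

37 stitches.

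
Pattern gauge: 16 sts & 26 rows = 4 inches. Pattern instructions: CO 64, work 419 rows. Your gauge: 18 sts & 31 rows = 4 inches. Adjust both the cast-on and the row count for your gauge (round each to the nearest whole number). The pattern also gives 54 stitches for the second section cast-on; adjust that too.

Cast on 72 stitches; work 500 rows; second section cast-on 61 stitches.

Stitches: 64 × 18/16 = 72.00 → 72.
Rows: 419 × 31/26 = 499.58 → 500.
second section cast-on: 54 × 18/16 = 60.75 → 61.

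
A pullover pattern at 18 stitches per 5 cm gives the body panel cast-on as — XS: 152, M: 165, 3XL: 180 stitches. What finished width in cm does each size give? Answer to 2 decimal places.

XS 42.22 cm; M 45.83 cm; 3XL 50.00 cm.

18/5 = 3.6 sts per cm.
XS: 152 / 3.6 = 42.222 → 42.22 cm.
M: 165 / 3.6 = 45.833 → 45.83 cm.
3XL: 180 / 3.6 = 50.000 → 50.00 cm.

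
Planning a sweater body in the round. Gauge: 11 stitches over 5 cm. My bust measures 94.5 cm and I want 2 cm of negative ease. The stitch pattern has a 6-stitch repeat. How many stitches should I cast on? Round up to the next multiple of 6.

Finished = 94.5 − 2 = 92.5 cm.
11 / 5 = 2.2 sts/cm.
92.5 × 2.2 = 203.50 sts.
Next multiple of 6: 204.

CO 204 sts.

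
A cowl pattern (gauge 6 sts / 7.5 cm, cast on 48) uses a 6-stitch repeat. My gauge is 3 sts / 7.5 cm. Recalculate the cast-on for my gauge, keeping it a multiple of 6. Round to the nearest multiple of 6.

Cast on 24 stitches.

48 × 3 / 6 = 24.00.
Nearest multiple of 6: 24.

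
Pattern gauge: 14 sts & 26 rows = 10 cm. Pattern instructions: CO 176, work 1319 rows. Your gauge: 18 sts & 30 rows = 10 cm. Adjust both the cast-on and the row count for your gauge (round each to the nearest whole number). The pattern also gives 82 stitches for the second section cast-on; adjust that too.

Stitches: 176 × 18/14 = 226.29 → 226.
Rows: 1319 × 30/26 = 1521.92 → 1522.
second section cast-on: 82 × 18/14 = 105.43 → 105.

Cast on 226 stitches; work 1522 rows; second section cast-on 105 stitches.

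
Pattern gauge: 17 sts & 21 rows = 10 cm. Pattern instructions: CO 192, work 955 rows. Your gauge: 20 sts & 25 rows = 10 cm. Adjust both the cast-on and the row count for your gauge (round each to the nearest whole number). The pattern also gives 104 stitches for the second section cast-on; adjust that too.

Cast on 226 stitches; work 1137 rows; second section cast-on 122 stitches.

Stitches: 192 × 20/17 = 225.88 → 226.
Rows: 955 × 25/21 = 1136.90 → 1137.
second section cast-on: 104 × 20/17 = 122.35 → 122.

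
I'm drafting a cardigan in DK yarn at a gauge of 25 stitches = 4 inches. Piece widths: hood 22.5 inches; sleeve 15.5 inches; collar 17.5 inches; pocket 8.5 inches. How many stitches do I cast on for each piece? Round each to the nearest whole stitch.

Rate = 25/4 = 6.25 sts per in.
hood: 22.5 × 6.25 = 140.62 → 141.
sleeve: 15.5 × 6.25 = 96.88 → 97.
collar: 17.5 × 6.25 = 109.38 → 109.
pocket: 8.5 × 6.25 = 53.12 → 53.

hood 141; sleeve 97; collar 109; pocket 53.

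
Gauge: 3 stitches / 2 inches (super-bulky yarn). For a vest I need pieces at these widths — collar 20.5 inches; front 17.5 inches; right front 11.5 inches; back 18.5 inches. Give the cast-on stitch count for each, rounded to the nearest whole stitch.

Rate = 3/2 = 1.5 sts per in.
collar: 20.5 × 1.5 = 30.75 → 31.
front: 17.5 × 1.5 = 26.25 → 26.
right front: 11.5 × 1.5 = 17.25 → 17.
back: 18.5 × 1.5 = 27.75 → 28.

collar 31; front 26; right front 17; back 28.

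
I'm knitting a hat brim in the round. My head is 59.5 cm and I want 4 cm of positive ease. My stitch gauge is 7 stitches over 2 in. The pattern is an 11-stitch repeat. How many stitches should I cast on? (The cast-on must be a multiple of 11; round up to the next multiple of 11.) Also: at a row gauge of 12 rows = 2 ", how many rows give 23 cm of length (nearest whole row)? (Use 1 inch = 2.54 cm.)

Cast on 88 stitches; work 54 rows.

Finished = 59.5 + 4 = 63.5 cm.
63.5 cm × 1/2.54 = 25.00 inches.
7/2 = 3.5 sts per in; 25.00 × 3.5 = 87.50 sts.
Next multiple of 11 → 88.
23 cm = 9.06 inches; × 6 = 54.33 → 54 rows.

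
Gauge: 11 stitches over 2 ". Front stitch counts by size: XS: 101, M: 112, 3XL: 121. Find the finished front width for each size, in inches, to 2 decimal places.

11/2 = 5.5 sts per in.
XS: 101 / 5.5 = 18.364 → 18.36 in.
M: 112 / 5.5 = 20.364 → 20.36 in.
3XL: 121 / 5.5 = 22.000 → 22.00 in.

XS 18.36 inches; M 20.36 inches; 3XL 22.00 inches.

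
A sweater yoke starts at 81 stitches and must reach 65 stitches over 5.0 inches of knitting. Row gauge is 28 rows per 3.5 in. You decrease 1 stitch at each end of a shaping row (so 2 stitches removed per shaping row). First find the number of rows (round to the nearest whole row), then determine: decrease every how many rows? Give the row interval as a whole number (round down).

Rows = 5.0 × 8 = 40.0 → 40 rows.
Stitches to remove: 16 → 8 shaping rows (at 2 st each).
40 / 8 = 5.00 → every 5 rows.

Decrease every 5th row.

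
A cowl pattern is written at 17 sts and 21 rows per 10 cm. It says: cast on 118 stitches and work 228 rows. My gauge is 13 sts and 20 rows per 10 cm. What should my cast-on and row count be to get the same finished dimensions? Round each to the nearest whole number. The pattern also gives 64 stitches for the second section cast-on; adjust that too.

Cast on 90 stitches; work 217 rows; second section cast-on 49 stitches.

Stitches: 118 × 13/17 = 90.24 → 90.
Rows: 228 × 20/21 = 217.14 → 217.
second section cast-on: 64 × 13/17 = 48.94 → 49.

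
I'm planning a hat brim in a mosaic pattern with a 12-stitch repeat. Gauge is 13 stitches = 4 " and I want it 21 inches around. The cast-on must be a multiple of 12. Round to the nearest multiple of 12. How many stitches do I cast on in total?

13 / 4 = 3.25 sts per inch.
21 × 3.25 = 68.25 sts.
Nearest multiple of 12: 72.

Cast on 72 stitches.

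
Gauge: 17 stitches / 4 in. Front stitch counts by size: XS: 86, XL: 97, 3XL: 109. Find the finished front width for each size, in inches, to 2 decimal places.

17/4 = 4.25 sts per in.
XS: 86 / 4.25 = 20.235 → 20.24 in.
XL: 97 / 4.25 = 22.824 → 22.82 in.
3XL: 109 / 4.25 = 25.647 → 25.65 in.

XS 20.24 inches; XL 22.82 inches; 3XL 25.65 inches.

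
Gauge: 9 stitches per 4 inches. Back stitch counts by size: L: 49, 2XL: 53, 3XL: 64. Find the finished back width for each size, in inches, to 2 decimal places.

L 21.78 inches; 2XL 23.56 inches; 3XL 28.44 inches.

9/4 = 2.25 sts per in.
L: 49 / 2.25 = 21.778 → 21.78 in.
2XL: 53 / 2.25 = 23.556 → 23.56 in.
3XL: 64 / 2.25 = 28.444 → 28.44 in.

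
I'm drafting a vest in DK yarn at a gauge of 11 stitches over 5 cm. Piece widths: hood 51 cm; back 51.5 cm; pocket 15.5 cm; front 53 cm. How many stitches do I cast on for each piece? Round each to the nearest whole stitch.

Rate = 11/5 = 2.2 sts per cm.
hood: 51 × 2.2 = 112.20 → 112.
back: 51.5 × 2.2 = 113.30 → 113.
pocket: 15.5 × 2.2 = 34.10 → 34.
front: 53 × 2.2 = 116.60 → 117.

hood 112; back 113; pocket 34; front 117.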